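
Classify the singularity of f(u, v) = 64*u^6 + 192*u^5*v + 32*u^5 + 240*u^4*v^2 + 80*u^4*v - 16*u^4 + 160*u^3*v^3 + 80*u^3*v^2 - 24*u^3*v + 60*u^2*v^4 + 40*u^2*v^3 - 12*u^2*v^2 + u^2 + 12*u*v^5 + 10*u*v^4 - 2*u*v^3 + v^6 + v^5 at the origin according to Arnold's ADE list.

A_4

The Hessian of f at 0 is [[2, 0], [0, 0]] with rank 1, so corank 1. A Groebner basis of the Jacobian ideal J(f) in C{u,v} is {-u + v^3, u^2, u*v}; counting standard monomials gives mu = 4. Corank 1: A-series; mu = 4 gives A_4.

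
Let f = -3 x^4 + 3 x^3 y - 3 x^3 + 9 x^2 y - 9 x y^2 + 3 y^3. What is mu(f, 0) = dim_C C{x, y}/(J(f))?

7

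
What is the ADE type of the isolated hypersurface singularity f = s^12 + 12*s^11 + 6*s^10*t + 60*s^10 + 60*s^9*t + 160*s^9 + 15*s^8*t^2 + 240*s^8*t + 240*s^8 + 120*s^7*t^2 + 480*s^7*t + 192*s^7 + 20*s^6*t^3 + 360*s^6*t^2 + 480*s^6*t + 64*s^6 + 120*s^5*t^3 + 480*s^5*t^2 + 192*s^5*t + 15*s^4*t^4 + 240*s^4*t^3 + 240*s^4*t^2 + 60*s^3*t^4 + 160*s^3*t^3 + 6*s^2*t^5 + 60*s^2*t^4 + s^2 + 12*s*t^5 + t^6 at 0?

The Hessian of f at 0 has rank 1. Corank 1: A-series; mu = 5 gives A_5.

A5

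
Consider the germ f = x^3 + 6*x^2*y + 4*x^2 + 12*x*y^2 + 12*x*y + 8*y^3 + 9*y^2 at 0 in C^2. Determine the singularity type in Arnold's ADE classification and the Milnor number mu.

Type A2, Milnor number mu = 2.

The Hessian of f at 0 is [[8, 12], [12, 18]] with rank 1, so corank 1. A Groebner basis of the Jacobian ideal J(f) in C{x,y} is {y^2, x + 3*y/2}; counting standard monomials gives mu = 2. Corank 1: A-series; mu = 2 gives A_2.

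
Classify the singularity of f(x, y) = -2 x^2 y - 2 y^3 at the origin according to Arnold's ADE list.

D_4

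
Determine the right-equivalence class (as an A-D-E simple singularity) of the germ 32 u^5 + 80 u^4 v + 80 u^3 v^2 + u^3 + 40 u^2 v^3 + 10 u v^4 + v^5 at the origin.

E8

The Hessian of f at 0 has rank 0. Corank 2; j^3 = u^3 is a perfect cube, so E-series; the 5-jet and mu = 8 give E_8.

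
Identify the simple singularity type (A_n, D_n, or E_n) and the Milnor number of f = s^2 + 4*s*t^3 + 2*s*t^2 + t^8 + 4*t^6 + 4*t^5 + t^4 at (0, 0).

Type A_7, Milnor number mu = 7.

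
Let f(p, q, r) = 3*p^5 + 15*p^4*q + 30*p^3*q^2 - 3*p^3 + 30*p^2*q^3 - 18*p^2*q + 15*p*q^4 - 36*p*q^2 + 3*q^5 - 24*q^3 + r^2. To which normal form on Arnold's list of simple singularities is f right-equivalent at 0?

E8

The Hessian of f at 0 has rank 1. Corank 2; j^3 = -3*(p + 2*q)^3 is a perfect cube, so E-series; the 5-jet and mu = 8 give E_8.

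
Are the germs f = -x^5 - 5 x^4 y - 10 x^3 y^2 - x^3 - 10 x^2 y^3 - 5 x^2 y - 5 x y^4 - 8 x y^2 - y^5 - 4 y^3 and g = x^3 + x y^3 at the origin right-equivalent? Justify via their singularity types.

The Hessian of f at 0 has rank 0. Corank 2; j^3 = -(x + y)*(x + 2*y)^2 has shape L^2 M (L != M), so D-series; mu = 6 gives D_6. The Hessian of g at 0 has rank 0. Corank 2; j^3 = x^3 is a perfect cube, so E-series; the 4-jet and mu = 7 give E_7. f is D_6 but g is E_7, hence not right-equivalent.

No.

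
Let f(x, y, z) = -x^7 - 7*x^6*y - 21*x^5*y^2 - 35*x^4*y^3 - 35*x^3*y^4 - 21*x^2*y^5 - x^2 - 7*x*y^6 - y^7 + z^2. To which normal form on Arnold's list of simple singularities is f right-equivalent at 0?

The Hessian of f at 0 has rank 2. Corank 1: A-series; mu = 6 gives A_6.

A_6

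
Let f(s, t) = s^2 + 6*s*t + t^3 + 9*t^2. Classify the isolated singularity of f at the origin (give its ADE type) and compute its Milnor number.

Type A_2, Milnor number mu = 2.

The Hessian of f at 0 has rank 1. Corank 1: A-series; mu = 2 gives A_2.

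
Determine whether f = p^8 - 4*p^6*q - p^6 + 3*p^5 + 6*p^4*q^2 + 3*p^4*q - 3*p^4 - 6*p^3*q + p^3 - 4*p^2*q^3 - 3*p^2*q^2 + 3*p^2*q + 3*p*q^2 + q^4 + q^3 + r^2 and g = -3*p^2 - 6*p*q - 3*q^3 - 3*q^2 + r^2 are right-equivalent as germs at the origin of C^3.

No.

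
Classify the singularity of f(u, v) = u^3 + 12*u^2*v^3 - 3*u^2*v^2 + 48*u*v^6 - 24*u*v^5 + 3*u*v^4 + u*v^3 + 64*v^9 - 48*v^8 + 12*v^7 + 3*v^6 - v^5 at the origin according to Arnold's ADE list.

E7

The Hessian of f at 0 has rank 0. Corank 2; j^3 = u^3 is a perfect cube, so E-series; the 4-jet and mu = 7 give E_7.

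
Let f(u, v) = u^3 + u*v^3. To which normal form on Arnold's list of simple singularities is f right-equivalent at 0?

The Hessian of f at 0 has rank 0. Corank 2; j^3 = u^3 is a perfect cube, so E-series; the 4-jet and mu = 7 give E_7.

E7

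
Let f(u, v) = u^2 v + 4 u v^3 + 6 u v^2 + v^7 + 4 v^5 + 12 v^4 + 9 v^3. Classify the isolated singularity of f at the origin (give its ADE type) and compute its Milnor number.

Type D_8, Milnor number mu = 8.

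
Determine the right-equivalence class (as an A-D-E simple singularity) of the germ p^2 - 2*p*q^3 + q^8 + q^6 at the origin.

A_7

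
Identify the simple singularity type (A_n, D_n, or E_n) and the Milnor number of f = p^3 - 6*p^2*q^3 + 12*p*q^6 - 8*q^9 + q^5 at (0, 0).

The Hessian of f at 0 has rank 0. Corank 2; j^3 = p^3 is a perfect cube, so E-series; the 5-jet and mu = 8 give E_8.

Type E_{8}, Milnor number mu = 8.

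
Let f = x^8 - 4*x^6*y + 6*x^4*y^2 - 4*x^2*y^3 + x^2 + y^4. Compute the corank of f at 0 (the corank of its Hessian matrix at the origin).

1

The Hessian at 0 is [[2, 0], [0, 0]] of rank 1; hence corank 1.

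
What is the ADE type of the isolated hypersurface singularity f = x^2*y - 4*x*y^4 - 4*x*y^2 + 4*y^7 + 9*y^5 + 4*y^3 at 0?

The Hessian of f at 0 has rank 0. Corank 2; j^3 = y*(x - 2*y)^2 has shape L^2 M (L != M), so D-series; mu = 6 gives D_6.

D_{6}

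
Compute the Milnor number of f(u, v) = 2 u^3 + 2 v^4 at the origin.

6

The Hessian of f at 0 is [[0, 0], [0, 0]] with rank 0, so corank 2. A Groebner basis of the Jacobian ideal J(f) in C{u,v} is {v^3, u^2}; counting standard monomials gives mu = 6. Corank 2; j^3 = 2*u^3 is a perfect cube, so E-series; the 4-jet and mu = 6 give E_6.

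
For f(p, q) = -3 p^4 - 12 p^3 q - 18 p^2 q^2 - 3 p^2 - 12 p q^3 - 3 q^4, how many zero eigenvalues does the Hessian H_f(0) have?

1

The Hessian at 0 is [[-6, 0], [0, 0]] of rank 1; hence corank 1.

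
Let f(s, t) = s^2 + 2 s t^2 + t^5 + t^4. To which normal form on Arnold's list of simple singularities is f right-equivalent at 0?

A_{4}

The Hessian of f at 0 is [[2, 0], [0, 0]] with rank 1, so corank 1. A Groebner basis of the Jacobian ideal J(f) in C{s,t} is {s^2, s + t^2}; counting standard monomials gives mu = 4. Corank 1: A-series; mu = 4 gives A_4.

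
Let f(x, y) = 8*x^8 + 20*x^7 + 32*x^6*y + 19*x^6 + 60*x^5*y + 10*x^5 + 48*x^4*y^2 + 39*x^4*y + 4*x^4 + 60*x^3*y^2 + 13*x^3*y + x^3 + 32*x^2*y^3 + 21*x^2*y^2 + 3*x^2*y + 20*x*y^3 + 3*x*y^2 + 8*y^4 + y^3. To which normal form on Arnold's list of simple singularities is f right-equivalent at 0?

The Hessian of f at 0 has rank 0. Corank 2; j^3 = (x + y)^3 is a perfect cube, so E-series; the 4-jet and mu = 7 give E_7.

E_7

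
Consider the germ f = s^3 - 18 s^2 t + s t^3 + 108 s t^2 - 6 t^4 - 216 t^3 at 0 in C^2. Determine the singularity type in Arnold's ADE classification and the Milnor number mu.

The Hessian of f at 0 has rank 0. Corank 2; j^3 = (s - 6*t)^3 is a perfect cube, so E-series; the 4-jet and mu = 7 give E_7.

Type E_{7}, Milnor number mu = 7.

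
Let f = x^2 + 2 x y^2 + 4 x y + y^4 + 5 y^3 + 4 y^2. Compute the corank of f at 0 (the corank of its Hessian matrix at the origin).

1

The Hessian at 0 is [[2, 4], [4, 8]] of rank 1; hence corank 1.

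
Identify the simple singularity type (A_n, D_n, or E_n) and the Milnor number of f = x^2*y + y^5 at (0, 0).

The Hessian of f at 0 has rank 0. Corank 2; j^3 = x^2*y has shape L^2 M (L != M), so D-series; mu = 6 gives D_6.

Type D_6, Milnor number mu = 6.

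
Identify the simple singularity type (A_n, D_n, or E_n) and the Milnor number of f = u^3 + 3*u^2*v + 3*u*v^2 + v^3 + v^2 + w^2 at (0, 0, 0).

Type A2, Milnor number mu = 2.

The Hessian of f at 0 is [[0, 0, 0], [0, 2, 0], [0, 0, 2]] with rank 2, so corank 1. A Groebner basis of the Jacobian ideal J(f) in C{u,v,w} is {u^2, v, w}; counting standard monomials gives mu = 2. Corank 1: A-series; mu = 2 gives A_2.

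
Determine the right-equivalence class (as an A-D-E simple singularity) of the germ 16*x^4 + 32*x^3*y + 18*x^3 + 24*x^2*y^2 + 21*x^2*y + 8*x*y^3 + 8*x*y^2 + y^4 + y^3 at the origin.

The Hessian of f at 0 has rank 0. Corank 2; j^3 = (2*x + y)*(3*x + y)^2 has shape L^2 M (L != M), so D-series; mu = 5 gives D_5.

D_{5}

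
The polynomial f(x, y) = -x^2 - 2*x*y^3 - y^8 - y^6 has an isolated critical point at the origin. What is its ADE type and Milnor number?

The Hessian of f at 0 is [[-2, 0], [0, 0]] with rank 1, so corank 1. A Groebner basis of the Jacobian ideal J(f) in C{x,y} is {x^3, x^2*y, x + y^3}; counting standard monomials gives mu = 7. Corank 1: A-series; mu = 7 gives A_7.

Type A_{7}, Milnor number mu = 7.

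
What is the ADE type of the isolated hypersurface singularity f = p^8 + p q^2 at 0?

D9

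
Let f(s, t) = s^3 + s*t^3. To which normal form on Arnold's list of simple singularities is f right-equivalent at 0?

E7

The Hessian of f at 0 is [[0, 0], [0, 0]] with rank 0, so corank 2. A Groebner basis of the Jacobian ideal J(f) in C{s,t} is {s^3, s*t^2, 3*s^2 + t^3}; counting standard monomials gives mu = 7. Corank 2; j^3 = s^3 is a perfect cube, so E-series; the 4-jet and mu = 7 give E_7.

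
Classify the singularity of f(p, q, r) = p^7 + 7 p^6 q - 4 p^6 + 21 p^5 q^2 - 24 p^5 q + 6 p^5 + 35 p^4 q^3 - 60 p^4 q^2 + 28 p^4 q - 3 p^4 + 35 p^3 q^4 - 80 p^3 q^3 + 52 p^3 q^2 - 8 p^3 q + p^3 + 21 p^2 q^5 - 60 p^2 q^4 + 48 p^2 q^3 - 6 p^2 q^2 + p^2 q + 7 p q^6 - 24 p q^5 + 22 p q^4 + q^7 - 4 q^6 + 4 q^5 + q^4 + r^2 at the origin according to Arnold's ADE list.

D5

The Hessian of f at 0 is [[0, 0, 0], [0, 0, 0], [0, 0, 2]] with rank 1, so corank 2. A Groebner basis of the Jacobian ideal J(f) in C{p,q,r} is {p*q^2, -p*q/6 + q^3, p^2 + 2*p*q/3, r}; counting standard monomials gives mu = 5. Corank 2; j^3 = p^2*(p + q) has shape L^2 M (L != M), so D-series; mu = 5 gives D_5.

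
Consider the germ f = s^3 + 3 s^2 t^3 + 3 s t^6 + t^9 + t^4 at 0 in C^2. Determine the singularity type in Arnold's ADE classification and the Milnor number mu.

The Hessian of f at 0 is [[0, 0], [0, 0]] with rank 0, so corank 2. A Groebner basis of the Jacobian ideal J(f) in C{s,t} is {t^3, s^2}; counting standard monomials gives mu = 6. Corank 2; j^3 = s^3 is a perfect cube, so E-series; the 4-jet and mu = 6 give E_6.

Type E6, Milnor number mu = 6.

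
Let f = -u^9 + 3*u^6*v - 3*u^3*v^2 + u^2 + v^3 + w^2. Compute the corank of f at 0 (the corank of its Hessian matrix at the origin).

1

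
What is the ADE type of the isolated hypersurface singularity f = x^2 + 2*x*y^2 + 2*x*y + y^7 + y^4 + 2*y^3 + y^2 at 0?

A_{6}

The Hessian of f at 0 is [[2, 2], [2, 2]] with rank 1, so corank 1. A Groebner basis of the Jacobian ideal J(f) in C{x,y} is {x^3 + 3*x^2*y - 3*x^2 - 4*x*y + x + y, x + y^2 + y}; counting standard monomials gives mu = 6. Corank 1: A-series; mu = 6 gives A_6.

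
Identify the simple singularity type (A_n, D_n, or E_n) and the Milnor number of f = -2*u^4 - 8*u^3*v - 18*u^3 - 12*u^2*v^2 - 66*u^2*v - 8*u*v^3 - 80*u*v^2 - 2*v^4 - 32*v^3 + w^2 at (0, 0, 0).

The Hessian of f at 0 has rank 1. Corank 2; j^3 = -2*(u + v)*(3*u + 4*v)^2 has shape L^2 M (L != M), so D-series; mu = 5 gives D_5.

Type D5, Milnor number mu = 5.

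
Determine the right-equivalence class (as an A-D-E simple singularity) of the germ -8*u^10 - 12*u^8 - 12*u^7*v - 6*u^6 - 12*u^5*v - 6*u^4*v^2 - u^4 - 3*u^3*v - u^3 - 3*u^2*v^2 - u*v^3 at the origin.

The Hessian of f at 0 is [[0, 0], [0, 0]] with rank 0, so corank 2. A Groebner basis of the Jacobian ideal J(f) in C{u,v} is {3*u^2 + v^4 + v^3, u^3, u^2*v - u^2 - v^3/3, 2*u^2 + u*v^2 + 2*v^3/3}; counting standard monomials gives mu = 7. Corank 2; j^3 = -u^3 is a perfect cube, so E-series; the 4-jet and mu = 7 give E_7.

E_{7}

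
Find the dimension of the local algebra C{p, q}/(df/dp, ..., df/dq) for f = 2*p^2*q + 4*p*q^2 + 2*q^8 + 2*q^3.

The Hessian of f at 0 has rank 0. Corank 2; j^3 = 2*q*(p + q)^2 has shape L^2 M (L != M), so D-series; mu = 9 gives D_9.

9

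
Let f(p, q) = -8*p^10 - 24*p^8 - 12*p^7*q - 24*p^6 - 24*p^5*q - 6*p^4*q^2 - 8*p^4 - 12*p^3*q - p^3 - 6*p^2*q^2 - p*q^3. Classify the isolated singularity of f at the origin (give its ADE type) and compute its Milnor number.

Type E7, Milnor number mu = 7.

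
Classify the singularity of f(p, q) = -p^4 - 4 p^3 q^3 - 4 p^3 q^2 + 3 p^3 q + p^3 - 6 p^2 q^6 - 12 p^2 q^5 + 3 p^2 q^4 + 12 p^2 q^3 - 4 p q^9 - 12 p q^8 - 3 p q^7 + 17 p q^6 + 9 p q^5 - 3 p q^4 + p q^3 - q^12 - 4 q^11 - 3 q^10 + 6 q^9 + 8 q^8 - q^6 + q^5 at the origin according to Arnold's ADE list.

E7

The Hessian of f at 0 is [[0, 0], [0, 0]] with rank 0, so corank 2. A Groebner basis of the Jacobian ideal J(f) in C{p,q} is {-p^2/2 + q^4 - q^3/6, p^3, p^2*q + p^2/6 + q^3/18, 5*p^2/6 + p*q^2 + 5*q^3/18}; counting standard monomials gives mu = 7. Corank 2; j^3 = p^3 is a perfect cube, so E-series; the 4-jet and mu = 7 give E_7.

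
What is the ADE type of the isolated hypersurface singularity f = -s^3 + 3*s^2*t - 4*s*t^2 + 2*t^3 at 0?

D4

The Hessian of f at 0 has rank 0. Corank 2; j^3 = -(s - t)*(s^2 - 2*s*t + 2*t^2) splits into three distinct lines over C (the quadratic factor has nonzero discriminant), so D_4.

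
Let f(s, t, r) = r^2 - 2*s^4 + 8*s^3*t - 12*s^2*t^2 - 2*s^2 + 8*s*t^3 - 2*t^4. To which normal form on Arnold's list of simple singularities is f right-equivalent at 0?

A_{3}

The Hessian of f at 0 is [[-4, 0, 0], [0, 0, 0], [0, 0, 2]] with rank 2, so corank 1. A Groebner basis of the Jacobian ideal J(f) in C{s,t,r} is {t^3, s, r}; counting standard monomials gives mu = 3. Corank 1: A-series; mu = 3 gives A_3.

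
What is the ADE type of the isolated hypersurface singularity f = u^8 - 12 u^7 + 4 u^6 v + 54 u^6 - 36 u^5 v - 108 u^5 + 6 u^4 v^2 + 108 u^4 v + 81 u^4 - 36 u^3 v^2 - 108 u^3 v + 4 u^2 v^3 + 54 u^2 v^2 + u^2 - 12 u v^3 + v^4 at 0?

A_{3}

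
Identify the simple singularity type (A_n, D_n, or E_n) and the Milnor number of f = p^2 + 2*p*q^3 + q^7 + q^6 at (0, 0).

Type A_{6}, Milnor number mu = 6.

The Hessian of f at 0 has rank 1. Corank 1: A-series; mu = 6 gives A_6.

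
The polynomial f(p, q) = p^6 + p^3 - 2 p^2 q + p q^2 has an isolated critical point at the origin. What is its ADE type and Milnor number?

Type D_7, Milnor number mu = 7.

The Hessian of f at 0 is [[0, 0], [0, 0]] with rank 0, so corank 2. A Groebner basis of the Jacobian ideal J(f) in C{p,q} is {-p*q/6 + q^5 + q^2/6, p*q^2 - q^3, p^2 - p*q}; counting standard monomials gives mu = 7. Corank 2; j^3 = p*(p - q)^2 has shape L^2 M (L != M), so D-series; mu = 7 gives D_7.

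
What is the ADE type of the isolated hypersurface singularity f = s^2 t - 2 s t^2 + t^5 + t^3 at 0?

The Hessian of f at 0 has rank 0. Corank 2; j^3 = t*(s - t)^2 has shape L^2 M (L != M), so D-series; mu = 6 gives D_6.

D_6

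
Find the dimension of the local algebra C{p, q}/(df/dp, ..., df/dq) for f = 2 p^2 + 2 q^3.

2

The Hessian of f at 0 has rank 1. Corank 1: A-series; mu = 2 gives A_2.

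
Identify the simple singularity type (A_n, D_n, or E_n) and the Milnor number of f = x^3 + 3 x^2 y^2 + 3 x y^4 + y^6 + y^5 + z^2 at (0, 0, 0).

Type E8, Milnor number mu = 8.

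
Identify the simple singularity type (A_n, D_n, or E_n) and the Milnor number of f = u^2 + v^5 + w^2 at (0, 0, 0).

Type A_4, Milnor number mu = 4.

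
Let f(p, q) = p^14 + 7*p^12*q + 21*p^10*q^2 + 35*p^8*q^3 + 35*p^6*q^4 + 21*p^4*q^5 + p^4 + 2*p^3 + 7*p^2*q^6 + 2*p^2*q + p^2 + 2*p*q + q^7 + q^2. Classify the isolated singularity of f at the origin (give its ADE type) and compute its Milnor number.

The Hessian of f at 0 is [[2, 2], [2, 2]] with rank 1, so corank 1. A Groebner basis of the Jacobian ideal J(f) in C{p,q} is {14*p*q/3 - 5*p/3 + q^4 + 4*q^3/3 + 3*q^2 - 5*q/3, p*q^2 - 4*p*q/3 + p/3 + q^3/3 - q^2 + q/3, p^2 + p + q}; counting standard monomials gives mu = 6. Corank 1: A-series; mu = 6 gives A_6.

Type A_6, Milnor number mu = 6.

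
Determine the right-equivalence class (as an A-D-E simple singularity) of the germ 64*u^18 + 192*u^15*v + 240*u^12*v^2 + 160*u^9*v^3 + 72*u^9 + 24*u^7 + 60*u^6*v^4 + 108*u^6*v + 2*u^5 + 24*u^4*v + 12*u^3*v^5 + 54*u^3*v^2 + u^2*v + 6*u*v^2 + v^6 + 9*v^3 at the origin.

The Hessian of f at 0 is [[0, 0], [0, 0]] with rank 0, so corank 2. A Groebner basis of the Jacobian ideal J(f) in C{u,v} is {-u*v/162 + v^4 - v^2/54, u^3 + 729*u^2 + 4374*u*v + 27*v^3 + 6561*v^2, u^2*v - 162*u^2 - 972*u*v - 9*v^3 - 1458*v^2, 27*u^2 + u*v^2 + 162*u*v + 3*v^3 + 243*v^2}; counting standard monomials gives mu = 7. Corank 2; j^3 = v*(u + 3*v)^2 has shape L^2 M (L != M), so D-series; mu = 7 gives D_7.

D7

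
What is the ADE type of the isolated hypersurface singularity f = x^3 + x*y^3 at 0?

E_7

The Hessian of f at 0 is [[0, 0], [0, 0]] with rank 0, so corank 2. A Groebner basis of the Jacobian ideal J(f) in C{x,y} is {x^3, x*y^2, 3*x^2 + y^3}; counting standard monomials gives mu = 7. Corank 2; j^3 = x^3 is a perfect cube, so E-series; the 4-jet and mu = 7 give E_7.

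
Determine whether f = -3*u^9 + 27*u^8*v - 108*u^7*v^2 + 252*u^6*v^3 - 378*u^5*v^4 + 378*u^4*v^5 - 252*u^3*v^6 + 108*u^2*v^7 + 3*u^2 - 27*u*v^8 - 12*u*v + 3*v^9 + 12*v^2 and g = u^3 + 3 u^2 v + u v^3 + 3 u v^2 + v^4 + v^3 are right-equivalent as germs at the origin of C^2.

The Hessian of f at 0 has rank 1. Corank 1: A-series; mu = 8 gives A_8. The Hessian of g at 0 has rank 0. Corank 2; j^3 = (u + v)^3 is a perfect cube, so E-series; the 4-jet and mu = 7 give E_7. f is A_8 but g is E_7, hence not right-equivalent.

No.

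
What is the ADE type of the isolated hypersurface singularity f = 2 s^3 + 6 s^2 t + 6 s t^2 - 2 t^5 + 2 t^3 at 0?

E8

The Hessian of f at 0 is [[0, 0], [0, 0]] with rank 0, so corank 2. A Groebner basis of the Jacobian ideal J(f) in C{s,t} is {t^4, s^2 + 2*s*t + t^2}; counting standard monomials gives mu = 8. Corank 2; j^3 = 2*(s + t)^3 is a perfect cube, so E-series; the 5-jet and mu = 8 give E_8.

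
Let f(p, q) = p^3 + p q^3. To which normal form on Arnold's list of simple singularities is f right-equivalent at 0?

E7

The Hessian of f at 0 is [[0, 0], [0, 0]] with rank 0, so corank 2. A Groebner basis of the Jacobian ideal J(f) in C{p,q} is {p^3, p*q^2, 3*p^2 + q^3}; counting standard monomials gives mu = 7. Corank 2; j^3 = p^3 is a perfect cube, so E-series; the 4-jet and mu = 7 give E_7.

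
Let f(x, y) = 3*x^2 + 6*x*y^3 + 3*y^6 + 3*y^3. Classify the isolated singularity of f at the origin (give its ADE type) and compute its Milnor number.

Type A_2, Milnor number mu = 2.

The Hessian of f at 0 has rank 1. Corank 1: A-series; mu = 2 gives A_2.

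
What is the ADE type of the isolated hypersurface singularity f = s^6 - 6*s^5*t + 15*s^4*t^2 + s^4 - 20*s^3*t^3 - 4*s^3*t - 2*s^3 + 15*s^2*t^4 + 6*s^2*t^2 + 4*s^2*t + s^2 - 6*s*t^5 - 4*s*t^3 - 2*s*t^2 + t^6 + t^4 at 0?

A5

The Hessian of f at 0 is [[2, 0], [0, 0]] with rank 1, so corank 1. A Groebner basis of the Jacobian ideal J(f) in C{s,t} is {s*t^2 - 2*s*t - s + t^2, -5*s*t - 2*s + t^3 + 2*t^2, s^2 - 2*s*t - s + t^2}; counting standard monomials gives mu = 5. Corank 1: A-series; mu = 5 gives A_5.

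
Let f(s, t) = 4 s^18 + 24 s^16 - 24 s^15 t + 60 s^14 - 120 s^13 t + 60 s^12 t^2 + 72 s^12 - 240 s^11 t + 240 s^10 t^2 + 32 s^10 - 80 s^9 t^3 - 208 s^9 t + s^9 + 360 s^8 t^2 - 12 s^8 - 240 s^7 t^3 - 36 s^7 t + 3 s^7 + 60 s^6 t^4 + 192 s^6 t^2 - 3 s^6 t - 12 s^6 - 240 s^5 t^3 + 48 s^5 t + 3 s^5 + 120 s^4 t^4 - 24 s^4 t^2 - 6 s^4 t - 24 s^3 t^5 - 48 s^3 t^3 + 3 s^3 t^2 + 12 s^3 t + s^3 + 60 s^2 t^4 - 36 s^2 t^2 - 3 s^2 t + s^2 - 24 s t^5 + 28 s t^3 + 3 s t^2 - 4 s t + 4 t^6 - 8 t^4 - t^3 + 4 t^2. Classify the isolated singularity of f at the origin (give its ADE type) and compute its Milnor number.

The Hessian of f at 0 has rank 1. Corank 1: A-series; mu = 2 gives A_2.

Type A_{2}, Milnor number mu = 2.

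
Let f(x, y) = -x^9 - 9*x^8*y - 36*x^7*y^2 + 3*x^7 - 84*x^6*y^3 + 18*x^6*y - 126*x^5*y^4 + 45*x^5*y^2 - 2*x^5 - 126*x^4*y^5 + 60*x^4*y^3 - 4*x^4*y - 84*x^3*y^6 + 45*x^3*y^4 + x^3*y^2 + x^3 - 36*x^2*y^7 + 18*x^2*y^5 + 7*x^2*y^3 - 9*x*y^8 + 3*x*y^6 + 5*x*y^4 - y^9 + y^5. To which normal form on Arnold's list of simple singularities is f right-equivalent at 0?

The Hessian of f at 0 has rank 0. Corank 2; j^3 = x^3 is a perfect cube, so E-series; the 5-jet and mu = 8 give E_8.

E_{8}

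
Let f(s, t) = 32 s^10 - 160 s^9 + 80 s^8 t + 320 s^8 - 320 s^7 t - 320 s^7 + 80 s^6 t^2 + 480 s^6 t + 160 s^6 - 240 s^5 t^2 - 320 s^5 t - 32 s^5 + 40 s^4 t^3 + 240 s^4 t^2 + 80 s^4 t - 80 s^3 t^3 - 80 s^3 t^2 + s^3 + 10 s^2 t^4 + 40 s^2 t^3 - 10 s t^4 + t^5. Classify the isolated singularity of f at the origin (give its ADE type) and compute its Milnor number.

Type E8, Milnor number mu = 8.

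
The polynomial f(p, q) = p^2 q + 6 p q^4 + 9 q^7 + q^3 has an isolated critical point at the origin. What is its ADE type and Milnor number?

Type D4, Milnor number mu = 4.

The Hessian of f at 0 has rank 0. Corank 2; j^3 = q*(p^2 + q^2) splits into three distinct lines over C (the quadratic factor has nonzero discriminant), so D_4.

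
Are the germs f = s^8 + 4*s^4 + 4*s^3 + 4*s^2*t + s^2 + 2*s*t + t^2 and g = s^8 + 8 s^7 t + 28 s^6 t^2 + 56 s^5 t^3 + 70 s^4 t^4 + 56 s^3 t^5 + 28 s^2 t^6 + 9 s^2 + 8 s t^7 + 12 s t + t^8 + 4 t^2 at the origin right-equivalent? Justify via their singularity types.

Yes.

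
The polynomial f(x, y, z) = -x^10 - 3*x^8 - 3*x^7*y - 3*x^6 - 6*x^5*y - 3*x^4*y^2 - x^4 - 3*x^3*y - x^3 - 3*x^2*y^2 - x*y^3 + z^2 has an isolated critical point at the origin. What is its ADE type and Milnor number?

Type E_{7}, Milnor number mu = 7.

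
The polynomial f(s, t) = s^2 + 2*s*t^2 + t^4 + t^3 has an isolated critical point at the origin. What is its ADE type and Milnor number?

The Hessian of f at 0 is [[2, 0], [0, 0]] with rank 1, so corank 1. A Groebner basis of the Jacobian ideal J(f) in C{s,t} is {t^2, s}; counting standard monomials gives mu = 2. Corank 1: A-series; mu = 2 gives A_2.

Type A_2, Milnor number mu = 2.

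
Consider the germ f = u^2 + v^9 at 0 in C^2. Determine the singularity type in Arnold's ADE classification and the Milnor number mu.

Type A_8, Milnor number mu = 8.

The Hessian of f at 0 has rank 1. Corank 1: A-series; mu = 8 gives A_8.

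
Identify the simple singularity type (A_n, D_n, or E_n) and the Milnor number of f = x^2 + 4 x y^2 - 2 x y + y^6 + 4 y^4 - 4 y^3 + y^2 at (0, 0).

Type A_{5}, Milnor number mu = 5.

The Hessian of f at 0 is [[2, -2], [-2, 2]] with rank 1, so corank 1. A Groebner basis of the Jacobian ideal J(f) in C{x,y} is {x^3 + 3*x^2/2 - 5*x*y/2 - x/2 + y/2, x^2*y + x^2 - 3*x*y/2 - x/4 + y/4, x/2 + y^2 - y/2}; counting standard monomials gives mu = 5. Corank 1: A-series; mu = 5 gives A_5.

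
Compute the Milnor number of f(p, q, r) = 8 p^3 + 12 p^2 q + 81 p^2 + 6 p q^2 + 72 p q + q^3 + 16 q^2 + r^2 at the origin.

2

The Hessian of f at 0 is [[162, 72, 0], [72, 32, 0], [0, 0, 2]] with rank 2, so corank 1. A Groebner basis of the Jacobian ideal J(f) in C{p,q,r} is {q^2, p + 4*q/9, r}; counting standard monomials gives mu = 2. Corank 1: A-series; mu = 2 gives A_2.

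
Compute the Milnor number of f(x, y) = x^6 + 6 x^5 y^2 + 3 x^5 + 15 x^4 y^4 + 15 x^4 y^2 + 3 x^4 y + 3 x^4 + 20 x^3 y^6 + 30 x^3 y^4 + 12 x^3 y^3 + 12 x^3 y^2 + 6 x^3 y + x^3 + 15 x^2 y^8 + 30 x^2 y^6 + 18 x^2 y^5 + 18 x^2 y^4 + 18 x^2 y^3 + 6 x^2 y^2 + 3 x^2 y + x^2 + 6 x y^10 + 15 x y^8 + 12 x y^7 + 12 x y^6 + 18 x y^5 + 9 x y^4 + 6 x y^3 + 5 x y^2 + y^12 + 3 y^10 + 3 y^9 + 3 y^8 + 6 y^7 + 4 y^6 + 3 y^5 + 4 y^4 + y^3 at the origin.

2

The Hessian of f at 0 is [[2, 0], [0, 0]] with rank 1, so corank 1. A Groebner basis of the Jacobian ideal J(f) in C{x,y} is {y^2, x}; counting standard monomials gives mu = 2. Corank 1: A-series; mu = 2 gives A_2.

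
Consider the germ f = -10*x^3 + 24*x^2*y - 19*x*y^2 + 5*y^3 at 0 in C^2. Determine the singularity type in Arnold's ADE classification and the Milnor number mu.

The Hessian of f at 0 has rank 0. Corank 2; j^3 = -(x - y)*(10*x^2 - 14*x*y + 5*y^2) splits into three distinct lines over C (the quadratic factor has nonzero discriminant), so D_4.

Type D4, Milnor number mu = 4.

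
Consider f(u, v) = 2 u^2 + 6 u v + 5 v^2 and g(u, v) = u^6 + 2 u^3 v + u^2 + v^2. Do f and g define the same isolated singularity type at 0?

Yes.

The Hessian of f at 0 has rank 2. Corank 0: nondegenerate Morse point, so A_1. The Hessian of g at 0 has rank 2. Corank 0: nondegenerate Morse point, so A_1. Both have type A_1, hence right-equivalent.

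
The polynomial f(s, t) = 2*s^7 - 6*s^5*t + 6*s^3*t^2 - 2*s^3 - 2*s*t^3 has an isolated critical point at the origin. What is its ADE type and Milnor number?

Type E7, Milnor number mu = 7.

The Hessian of f at 0 has rank 0. Corank 2; j^3 = -2*s^3 is a perfect cube, so E-series; the 4-jet and mu = 7 give E_7.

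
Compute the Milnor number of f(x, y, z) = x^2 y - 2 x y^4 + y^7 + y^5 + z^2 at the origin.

The Hessian of f at 0 is [[0, 0, 0], [0, 0, 0], [0, 0, 2]] with rank 1, so corank 2. A Groebner basis of the Jacobian ideal J(f) in C{x,y,z} is {-x*y + y^4, x*y^2, x^2 + 5*x*y, z}; counting standard monomials gives mu = 6. Corank 2; j^3 = x^2*y has shape L^2 M (L != M), so D-series; mu = 6 gives D_6.

6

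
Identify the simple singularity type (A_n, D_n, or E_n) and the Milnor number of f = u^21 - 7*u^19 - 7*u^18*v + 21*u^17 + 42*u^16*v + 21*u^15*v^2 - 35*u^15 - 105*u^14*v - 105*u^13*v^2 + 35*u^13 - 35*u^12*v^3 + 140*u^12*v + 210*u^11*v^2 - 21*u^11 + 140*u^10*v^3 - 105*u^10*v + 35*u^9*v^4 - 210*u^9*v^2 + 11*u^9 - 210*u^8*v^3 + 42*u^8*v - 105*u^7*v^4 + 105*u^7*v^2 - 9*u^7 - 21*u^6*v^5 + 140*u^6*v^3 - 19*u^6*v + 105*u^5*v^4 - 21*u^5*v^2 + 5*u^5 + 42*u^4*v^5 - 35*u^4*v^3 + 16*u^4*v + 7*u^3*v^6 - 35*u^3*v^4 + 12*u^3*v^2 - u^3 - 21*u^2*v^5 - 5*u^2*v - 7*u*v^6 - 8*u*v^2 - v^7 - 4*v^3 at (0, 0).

The Hessian of f at 0 is [[0, 0], [0, 0]] with rank 0, so corank 2. A Groebner basis of the Jacobian ideal J(f) in C{u,v} is {-263*u^2/1992 + u*v^3 - 1301*u*v/1992 - 775*v^2/996, 391*u^2/3984 + 1813*u*v/3984 + v^4 + 1031*v^2/1992, u^3 - 12*u*v^2 - 16*v^3, u^2*v + 4*u*v^2 + 4*v^3}; counting standard monomials gives mu = 8. Corank 2; j^3 = -(u + v)*(u + 2*v)^2 has shape L^2 M (L != M), so D-series; mu = 8 gives D_8.

Type D_8, Milnor number mu = 8.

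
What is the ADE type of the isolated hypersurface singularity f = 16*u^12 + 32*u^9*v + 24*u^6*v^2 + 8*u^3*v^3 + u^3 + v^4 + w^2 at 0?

E6

The Hessian of f at 0 has rank 1. Corank 2; j^3 = u^3 is a perfect cube, so E-series; the 4-jet and mu = 6 give E_6.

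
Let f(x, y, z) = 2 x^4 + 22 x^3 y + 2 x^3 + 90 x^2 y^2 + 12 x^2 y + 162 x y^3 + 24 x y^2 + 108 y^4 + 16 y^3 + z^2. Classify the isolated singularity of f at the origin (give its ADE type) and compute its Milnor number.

Type E_{7}, Milnor number mu = 7.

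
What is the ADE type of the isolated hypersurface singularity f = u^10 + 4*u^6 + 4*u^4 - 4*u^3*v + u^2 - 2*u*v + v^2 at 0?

The Hessian of f at 0 is [[2, -2], [-2, 2]] with rank 1, so corank 1. A Groebner basis of the Jacobian ideal J(f) in C{u,v} is {2*u*v^2 + u/4 + v^5 - 3*v^3/2 - v/4, -u^2/4 + u*v^3 + 3*u*v/4 - v^4/2 - v^2/2, u^3 + u/2 - v/2, u^2*v - u*v^2 + u/6 + v^3/3 - v/6}; counting standard monomials gives mu = 9. Corank 1: A-series; mu = 9 gives A_9.

A_{9}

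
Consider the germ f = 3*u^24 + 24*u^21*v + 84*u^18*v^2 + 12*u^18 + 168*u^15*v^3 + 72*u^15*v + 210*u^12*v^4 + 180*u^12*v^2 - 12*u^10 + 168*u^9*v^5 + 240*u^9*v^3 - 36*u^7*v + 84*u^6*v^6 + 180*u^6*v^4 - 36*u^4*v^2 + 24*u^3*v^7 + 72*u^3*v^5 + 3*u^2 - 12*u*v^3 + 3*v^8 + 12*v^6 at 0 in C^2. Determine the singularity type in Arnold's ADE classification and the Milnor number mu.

Type A_7, Milnor number mu = 7.

The Hessian of f at 0 is [[6, 0], [0, 0]] with rank 1, so corank 1. A Groebner basis of the Jacobian ideal J(f) in C{u,v} is {u^3, u^2*v, -u/2 + v^3}; counting standard monomials gives mu = 7. Corank 1: A-series; mu = 7 gives A_7.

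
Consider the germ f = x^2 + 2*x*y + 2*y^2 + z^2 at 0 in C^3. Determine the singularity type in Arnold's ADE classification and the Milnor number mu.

Type A_1, Milnor number mu = 1.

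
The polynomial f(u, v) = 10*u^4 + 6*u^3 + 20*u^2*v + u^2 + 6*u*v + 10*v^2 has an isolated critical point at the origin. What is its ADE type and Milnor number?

Type A_{1}, Milnor number mu = 1.

The Hessian of f at 0 is [[2, 6], [6, 20]] with rank 2, so corank 0. A Groebner basis of the Jacobian ideal J(f) in C{u,v} is {u, v}; counting standard monomials gives mu = 1. Corank 0: nondegenerate Morse point, so A_1.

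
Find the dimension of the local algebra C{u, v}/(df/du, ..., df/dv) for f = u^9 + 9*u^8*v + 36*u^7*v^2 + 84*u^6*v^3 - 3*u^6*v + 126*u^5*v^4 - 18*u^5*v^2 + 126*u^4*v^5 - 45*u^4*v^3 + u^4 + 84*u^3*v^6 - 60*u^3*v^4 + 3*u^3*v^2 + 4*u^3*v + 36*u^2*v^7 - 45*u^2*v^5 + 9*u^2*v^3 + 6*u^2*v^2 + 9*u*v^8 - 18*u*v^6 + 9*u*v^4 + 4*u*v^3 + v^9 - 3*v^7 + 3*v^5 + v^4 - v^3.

The Hessian of f at 0 is [[0, 0], [0, 0]] with rank 0, so corank 2. A Groebner basis of the Jacobian ideal J(f) in C{u,v} is {u^3 + 3*u^2*v, v^2}; counting standard monomials gives mu = 6. Corank 2; j^3 = -v^3 is a perfect cube, so E-series; the 4-jet and mu = 6 give E_6.

6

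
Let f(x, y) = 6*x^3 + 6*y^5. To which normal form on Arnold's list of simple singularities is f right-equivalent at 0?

The Hessian of f at 0 has rank 0. Corank 2; j^3 = 6*x^3 is a perfect cube, so E-series; the 5-jet and mu = 8 give E_8.

E_8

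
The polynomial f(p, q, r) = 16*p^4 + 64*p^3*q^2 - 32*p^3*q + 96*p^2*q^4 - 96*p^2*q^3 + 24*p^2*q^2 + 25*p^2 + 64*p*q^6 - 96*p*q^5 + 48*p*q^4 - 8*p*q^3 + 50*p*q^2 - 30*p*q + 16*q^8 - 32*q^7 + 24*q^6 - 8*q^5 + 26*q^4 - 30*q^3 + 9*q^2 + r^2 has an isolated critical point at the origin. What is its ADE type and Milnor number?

Type A_{3}, Milnor number mu = 3.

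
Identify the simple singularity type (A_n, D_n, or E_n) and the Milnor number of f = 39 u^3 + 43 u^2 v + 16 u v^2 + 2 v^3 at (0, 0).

Type D_4, Milnor number mu = 4.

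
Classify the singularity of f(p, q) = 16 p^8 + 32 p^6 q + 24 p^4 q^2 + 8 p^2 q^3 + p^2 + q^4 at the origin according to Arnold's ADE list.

A3

The Hessian of f at 0 has rank 1. Corank 1: A-series; mu = 3 gives A_3.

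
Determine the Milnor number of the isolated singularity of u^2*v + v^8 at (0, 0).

The Hessian of f at 0 has rank 0. Corank 2; j^3 = u^2*v has shape L^2 M (L != M), so D-series; mu = 9 gives D_9.

9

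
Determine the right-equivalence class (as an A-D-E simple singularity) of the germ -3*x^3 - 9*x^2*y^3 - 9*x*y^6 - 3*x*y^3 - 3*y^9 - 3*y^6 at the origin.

The Hessian of f at 0 has rank 0. Corank 2; j^3 = -3*x^3 is a perfect cube, so E-series; the 4-jet and mu = 7 give E_7.

E_7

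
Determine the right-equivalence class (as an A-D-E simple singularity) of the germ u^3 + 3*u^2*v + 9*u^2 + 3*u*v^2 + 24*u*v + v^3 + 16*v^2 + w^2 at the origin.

A_2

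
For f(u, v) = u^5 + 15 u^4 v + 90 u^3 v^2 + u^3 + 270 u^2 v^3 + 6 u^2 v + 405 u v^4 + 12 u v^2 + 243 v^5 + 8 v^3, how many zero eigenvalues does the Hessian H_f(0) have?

2

The Hessian at 0 is [[0, 0], [0, 0]] of rank 0; hence corank 2.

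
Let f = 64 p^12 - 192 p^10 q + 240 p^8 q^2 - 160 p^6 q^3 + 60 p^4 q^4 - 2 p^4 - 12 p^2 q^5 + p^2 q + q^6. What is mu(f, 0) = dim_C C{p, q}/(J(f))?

The Hessian of f at 0 has rank 0. Corank 2; j^3 = p^2*q has shape L^2 M (L != M), so D-series; mu = 7 gives D_7.

7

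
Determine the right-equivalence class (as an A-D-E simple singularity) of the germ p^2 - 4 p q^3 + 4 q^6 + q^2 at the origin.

A1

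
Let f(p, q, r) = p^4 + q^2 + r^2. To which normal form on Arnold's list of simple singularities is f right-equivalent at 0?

A_3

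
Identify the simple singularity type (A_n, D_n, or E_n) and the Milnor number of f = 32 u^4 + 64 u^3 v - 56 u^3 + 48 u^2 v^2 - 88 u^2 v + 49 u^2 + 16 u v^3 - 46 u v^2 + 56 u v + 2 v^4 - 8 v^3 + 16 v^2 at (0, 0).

Type A_3, Milnor number mu = 3.

The Hessian of f at 0 is [[98, 56], [56, 32]] with rank 1, so corank 1. A Groebner basis of the Jacobian ideal J(f) in C{u,v} is {u^2 - 112*u - 64*v, u*v + 196*u + 112*v, -343*u + v^2 - 196*v}; counting standard monomials gives mu = 3. Corank 1: A-series; mu = 3 gives A_3.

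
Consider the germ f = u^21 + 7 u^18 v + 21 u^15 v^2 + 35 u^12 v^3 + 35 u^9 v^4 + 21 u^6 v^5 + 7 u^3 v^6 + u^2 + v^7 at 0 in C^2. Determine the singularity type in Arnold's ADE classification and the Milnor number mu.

The Hessian of f at 0 is [[2, 0], [0, 0]] with rank 1, so corank 1. A Groebner basis of the Jacobian ideal J(f) in C{u,v} is {v^6, u}; counting standard monomials gives mu = 6. Corank 1: A-series; mu = 6 gives A_6.

Type A6, Milnor number mu = 6.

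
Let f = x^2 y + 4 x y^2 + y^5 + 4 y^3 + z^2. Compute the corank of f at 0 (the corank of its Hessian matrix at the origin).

Hessian at 0 has rank 1.

2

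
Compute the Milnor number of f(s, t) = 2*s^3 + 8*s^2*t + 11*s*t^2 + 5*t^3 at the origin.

The Hessian of f at 0 is [[0, 0], [0, 0]] with rank 0, so corank 2. A Groebner basis of the Jacobian ideal J(f) in C{s,t} is {t^3, s^2 + t^2/2, s*t + t^2/2}; counting standard monomials gives mu = 4. Corank 2; j^3 = (s + t)*(2*s^2 + 6*s*t + 5*t^2) splits into three distinct lines over C (the quadratic factor has nonzero discriminant), so D_4.

4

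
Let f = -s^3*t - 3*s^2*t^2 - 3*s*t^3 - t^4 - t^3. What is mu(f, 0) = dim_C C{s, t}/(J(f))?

The Hessian of f at 0 is [[0, 0], [0, 0]] with rank 0, so corank 2. A Groebner basis of the Jacobian ideal J(f) in C{s,t} is {s^3 - 3*s*t^2 + 3*t^2, s^2*t + 2*s*t^2, t^3}; counting standard monomials gives mu = 7. Corank 2; j^3 = -t^3 is a perfect cube, so E-series; the 4-jet and mu = 7 give E_7.

7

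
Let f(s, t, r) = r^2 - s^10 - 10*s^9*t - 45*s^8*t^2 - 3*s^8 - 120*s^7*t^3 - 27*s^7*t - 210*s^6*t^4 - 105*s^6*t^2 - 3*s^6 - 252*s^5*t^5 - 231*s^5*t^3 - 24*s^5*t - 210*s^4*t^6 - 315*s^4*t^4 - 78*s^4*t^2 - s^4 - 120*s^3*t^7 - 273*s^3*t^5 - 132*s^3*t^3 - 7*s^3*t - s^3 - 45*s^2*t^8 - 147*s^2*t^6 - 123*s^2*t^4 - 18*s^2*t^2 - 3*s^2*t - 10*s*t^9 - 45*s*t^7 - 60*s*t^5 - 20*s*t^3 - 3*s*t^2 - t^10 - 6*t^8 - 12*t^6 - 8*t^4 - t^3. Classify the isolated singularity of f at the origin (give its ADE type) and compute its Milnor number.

The Hessian of f at 0 has rank 1. Corank 2; j^3 = -(s + t)^3 is a perfect cube, so E-series; the 4-jet and mu = 7 give E_7.

Type E_7, Milnor number mu = 7.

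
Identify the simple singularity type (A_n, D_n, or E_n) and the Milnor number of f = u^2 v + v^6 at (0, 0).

The Hessian of f at 0 has rank 0. Corank 2; j^3 = u^2*v has shape L^2 M (L != M), so D-series; mu = 7 gives D_7.

Type D7, Milnor number mu = 7.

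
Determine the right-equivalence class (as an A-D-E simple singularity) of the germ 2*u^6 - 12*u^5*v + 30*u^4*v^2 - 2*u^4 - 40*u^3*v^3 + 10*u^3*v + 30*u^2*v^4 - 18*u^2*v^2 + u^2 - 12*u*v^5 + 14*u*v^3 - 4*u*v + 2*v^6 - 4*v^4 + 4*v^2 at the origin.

The Hessian of f at 0 is [[2, -4], [-4, 8]] with rank 1, so corank 1. A Groebner basis of the Jacobian ideal J(f) in C{u,v} is {u*v^2 - 2*u + 4*v, -u + v^3 + 2*v, u^2 - 4*u*v + 4*v^2}; counting standard monomials gives mu = 5. Corank 1: A-series; mu = 5 gives A_5.

A_5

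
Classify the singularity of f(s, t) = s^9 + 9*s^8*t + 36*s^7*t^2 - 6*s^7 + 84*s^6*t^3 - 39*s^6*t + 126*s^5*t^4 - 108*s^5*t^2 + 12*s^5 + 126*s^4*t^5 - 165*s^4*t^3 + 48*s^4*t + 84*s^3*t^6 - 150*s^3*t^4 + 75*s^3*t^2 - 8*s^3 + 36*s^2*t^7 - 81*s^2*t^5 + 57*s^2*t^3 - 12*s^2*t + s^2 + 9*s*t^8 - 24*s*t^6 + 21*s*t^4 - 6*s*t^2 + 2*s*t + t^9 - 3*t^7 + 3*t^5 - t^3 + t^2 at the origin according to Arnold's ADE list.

The Hessian of f at 0 has rank 1. Corank 1: A-series; mu = 2 gives A_2.

A2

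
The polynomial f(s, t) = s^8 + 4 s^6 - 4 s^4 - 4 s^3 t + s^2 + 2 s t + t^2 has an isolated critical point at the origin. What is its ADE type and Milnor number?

Type A_7, Milnor number mu = 7.

The Hessian of f at 0 is [[2, 2], [2, 2]] with rank 1, so corank 1. A Groebner basis of the Jacobian ideal J(f) in C{s,t} is {3*s^2/2 + 7*s*t/2 + t^4 + 2*t^2, s^3 - s/2 - t/2, s^2*t + s/3 - t^3/3 + t/3, s*t^2 - s/6 + 2*t^3/3 - t/6}; counting standard monomials gives mu = 7. Corank 1: A-series; mu = 7 gives A_7.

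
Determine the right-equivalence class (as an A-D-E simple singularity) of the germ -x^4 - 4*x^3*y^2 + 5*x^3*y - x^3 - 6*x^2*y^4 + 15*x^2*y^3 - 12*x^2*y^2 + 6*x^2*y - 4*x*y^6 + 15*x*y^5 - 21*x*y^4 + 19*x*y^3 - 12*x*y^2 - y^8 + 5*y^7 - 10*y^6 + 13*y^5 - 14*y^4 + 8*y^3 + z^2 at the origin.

The Hessian of f at 0 has rank 1. Corank 2; j^3 = -(x - 2*y)^3 is a perfect cube, so E-series; the 4-jet and mu = 7 give E_7.

E_{7}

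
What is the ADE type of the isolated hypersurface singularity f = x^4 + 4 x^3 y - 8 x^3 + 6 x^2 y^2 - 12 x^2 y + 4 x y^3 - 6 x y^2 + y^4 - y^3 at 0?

E_6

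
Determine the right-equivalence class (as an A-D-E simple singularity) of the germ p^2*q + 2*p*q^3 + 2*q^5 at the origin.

D6

The Hessian of f at 0 has rank 0. Corank 2; j^3 = p^2*q has shape L^2 M (L != M), so D-series; mu = 6 gives D_6.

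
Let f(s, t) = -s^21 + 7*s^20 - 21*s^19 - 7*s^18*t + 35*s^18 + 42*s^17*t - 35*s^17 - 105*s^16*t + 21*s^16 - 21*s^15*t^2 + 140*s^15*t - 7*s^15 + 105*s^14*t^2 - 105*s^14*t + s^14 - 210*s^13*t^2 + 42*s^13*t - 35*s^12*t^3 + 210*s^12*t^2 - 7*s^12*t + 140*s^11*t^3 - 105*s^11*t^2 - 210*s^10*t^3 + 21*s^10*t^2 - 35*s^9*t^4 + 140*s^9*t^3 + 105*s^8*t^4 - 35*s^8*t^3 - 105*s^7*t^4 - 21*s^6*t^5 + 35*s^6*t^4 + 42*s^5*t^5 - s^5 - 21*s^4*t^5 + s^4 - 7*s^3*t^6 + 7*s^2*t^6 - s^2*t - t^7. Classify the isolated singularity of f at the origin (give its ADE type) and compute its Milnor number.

The Hessian of f at 0 has rank 0. Corank 2; j^3 = -s^2*t has shape L^2 M (L != M), so D-series; mu = 8 gives D_8.

Type D8, Milnor number mu = 8.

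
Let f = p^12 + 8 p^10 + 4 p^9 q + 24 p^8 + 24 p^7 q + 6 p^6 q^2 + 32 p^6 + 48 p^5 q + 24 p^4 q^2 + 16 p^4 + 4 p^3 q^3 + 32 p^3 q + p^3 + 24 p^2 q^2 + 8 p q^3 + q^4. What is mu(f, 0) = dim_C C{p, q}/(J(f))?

6

The Hessian of f at 0 is [[0, 0], [0, 0]] with rank 0, so corank 2. A Groebner basis of the Jacobian ideal J(f) in C{p,q} is {q^4, p*q^2 + q^3/6, p^2}; counting standard monomials gives mu = 6. Corank 2; j^3 = p^3 is a perfect cube, so E-series; the 4-jet and mu = 6 give E_6.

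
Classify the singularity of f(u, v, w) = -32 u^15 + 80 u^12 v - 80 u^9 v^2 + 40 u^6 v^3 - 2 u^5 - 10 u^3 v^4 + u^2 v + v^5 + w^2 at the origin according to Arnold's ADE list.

D_{6}

The Hessian of f at 0 is [[0, 0, 0], [0, 0, 0], [0, 0, 2]] with rank 1, so corank 2. A Groebner basis of the Jacobian ideal J(f) in C{u,v,w} is {u^2/5 + v^4, u^3, u*v, w}; counting standard monomials gives mu = 6. Corank 2; j^3 = u^2*v has shape L^2 M (L != M), so D-series; mu = 6 gives D_6.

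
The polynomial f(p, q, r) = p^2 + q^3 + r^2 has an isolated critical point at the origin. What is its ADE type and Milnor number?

Type A_2, Milnor number mu = 2.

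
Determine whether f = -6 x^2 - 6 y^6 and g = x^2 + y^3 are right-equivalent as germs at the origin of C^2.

No.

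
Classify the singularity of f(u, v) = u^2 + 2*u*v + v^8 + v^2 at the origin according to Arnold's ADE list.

The Hessian of f at 0 has rank 1. Corank 1: A-series; mu = 7 gives A_7.

A7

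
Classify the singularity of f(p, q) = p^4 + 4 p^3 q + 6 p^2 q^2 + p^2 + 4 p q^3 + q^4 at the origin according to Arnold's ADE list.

A_{3}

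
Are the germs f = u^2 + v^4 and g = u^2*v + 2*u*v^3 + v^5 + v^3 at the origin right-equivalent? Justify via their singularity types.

No.

The Hessian of f at 0 has rank 1. Corank 1: A-series; mu = 3 gives A_3. The Hessian of g at 0 has rank 0. Corank 2; j^3 = v*(u^2 + v^2) splits into three distinct lines over C (the quadratic factor has nonzero discriminant), so D_4. f is A_3 but g is D_4, hence not right-equivalent.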